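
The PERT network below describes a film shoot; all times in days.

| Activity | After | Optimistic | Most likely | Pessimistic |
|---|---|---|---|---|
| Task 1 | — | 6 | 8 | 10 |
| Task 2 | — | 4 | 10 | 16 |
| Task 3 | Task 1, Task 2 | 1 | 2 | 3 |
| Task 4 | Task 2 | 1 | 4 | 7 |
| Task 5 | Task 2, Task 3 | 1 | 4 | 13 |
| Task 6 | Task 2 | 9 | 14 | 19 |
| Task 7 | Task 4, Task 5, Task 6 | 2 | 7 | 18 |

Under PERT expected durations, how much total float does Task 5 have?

7 days

te_Task 1 = (6 + 4·8 + 10)/6 = 48/6 = 8
te_Task 2 = (4 + 4·10 + 16)/6 = 60/6 = 10
te_Task 3 = (1 + 4·2 + 3)/6 = 12/6 = 2
te_Task 4 = (1 + 4·4 + 7)/6 = 24/6 = 4
te_Task 5 = (1 + 4·4 + 13)/6 = 30/6 = 5
te_Task 6 = (9 + 4·14 + 19)/6 = 84/6 = 14
te_Task 7 = (2 + 4·7 + 18)/6 = 48/6 = 8

Forward pass:
ES_Task 1 = 0; EF_Task 1 = 8
ES_Task 2 = 0; EF_Task 2 = 10
ES_Task 3 = max(EF_Task 1=8, EF_Task 2=10) = 10; EF_Task 3 = 10+2 = 12
ES_Task 4 = 10; EF_Task 4 = 10+4 = 14
ES_Task 5 = max(EF_Task 2=10, EF_Task 3=12) = 12; EF_Task 5 = 12+5 = 17
ES_Task 6 = 10; EF_Task 6 = 10+14 = 24
ES_Task 7 = max(EF_Task 4=14, EF_Task 5=17, EF_Task 6=24) = 24; EF_Task 7 = 24+8 = 32
Expected project duration μ = 32 days. Critical path: Task 2 → Task 6 → Task 7.

Backward pass:
LF_Task 7 = 32; LS_Task 7 = 32−8 = 24
LF_Task 6 = LS_Task 7 = 24; LS_Task 6 = 24−14 = 10
LF_Task 5 = LS_Task 7 = 24; LS_Task 5 = 24−5 = 19
LF_Task 4 = LS_Task 7 = 24; LS_Task 4 = 24−4 = 20
LF_Task 3 = LS_Task 5 = 19; LS_Task 3 = 19−2 = 17
LF_Task 2 = min(LS_Task 3=17, LS_Task 4=20, LS_Task 5=19, LS_Task 6=10) = 10; LS_Task 2 = 10−10 = 0
LF_Task 1 = LS_Task 3 = 17; LS_Task 1 = 17−8 = 9
Slack_Task 5 = LS_Task 5 − ES_Task 5 = 19 − 12 = 7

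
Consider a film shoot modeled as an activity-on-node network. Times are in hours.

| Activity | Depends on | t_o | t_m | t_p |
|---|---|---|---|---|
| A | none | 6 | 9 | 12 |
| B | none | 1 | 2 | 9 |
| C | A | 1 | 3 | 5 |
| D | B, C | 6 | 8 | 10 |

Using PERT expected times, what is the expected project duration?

te_A = (6 + 4·9 + 12)/6 = 54/6 = 9
te_B = (1 + 4·2 + 9)/6 = 18/6 = 3
te_C = (1 + 4·3 + 5)/6 = 18/6 = 3
te_D = (6 + 4·8 + 10)/6 = 48/6 = 8

Forward pass:
ES_A = 0; EF_A = 9
ES_B = 0; EF_B = 3
ES_C = 9; EF_C = 9+3 = 12
ES_D = max(EF_B=3, EF_C=12) = 12; EF_D = 12+8 = 20
Expected project duration μ = 20 hours. Critical path: A → C → D.

20 hours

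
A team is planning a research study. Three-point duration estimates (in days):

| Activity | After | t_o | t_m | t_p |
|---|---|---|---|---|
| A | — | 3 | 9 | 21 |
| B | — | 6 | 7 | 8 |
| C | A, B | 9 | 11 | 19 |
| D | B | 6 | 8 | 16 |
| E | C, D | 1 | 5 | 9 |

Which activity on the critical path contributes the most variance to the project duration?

A

te_A = (3 + 4·9 + 21)/6 = 60/6 = 10; σ²_A = ((21−3)/6)² = 9.000
te_B = (6 + 4·7 + 8)/6 = 42/6 = 7; σ²_B = ((8−6)/6)² = 0.111
te_C = (9 + 4·11 + 19)/6 = 72/6 = 12; σ²_C = ((19−9)/6)² = 2.778
te_D = (6 + 4·8 + 16)/6 = 54/6 = 9; σ²_D = ((16−6)/6)² = 2.778
te_E = (1 + 4·5 + 9)/6 = 30/6 = 5; σ²_E = ((9−1)/6)² = 1.778

Forward pass:
ES_A = 0; EF_A = 10
ES_B = 0; EF_B = 7
ES_C = max(EF_A=10, EF_B=7) = 10; EF_C = 10+12 = 22
ES_D = 7; EF_D = 7+9 = 16
ES_E = max(EF_C=22, EF_D=16) = 22; EF_E = 22+5 = 27
Expected project duration μ = 27 days. Critical path: A → C → E.

Variances on critical path: σ²_A=9.000, σ²_C=2.778, σ²_E=1.778.
Largest is σ²_A = 9.000.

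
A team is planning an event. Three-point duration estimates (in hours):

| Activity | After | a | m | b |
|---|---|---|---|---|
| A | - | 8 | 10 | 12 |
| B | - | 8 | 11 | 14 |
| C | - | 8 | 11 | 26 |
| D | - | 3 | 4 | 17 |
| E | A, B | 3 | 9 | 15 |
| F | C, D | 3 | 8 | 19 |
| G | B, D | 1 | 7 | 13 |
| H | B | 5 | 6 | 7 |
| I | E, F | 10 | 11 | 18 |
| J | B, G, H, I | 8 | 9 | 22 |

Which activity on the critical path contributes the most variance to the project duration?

C

te_A = (8 + 4·10 + 12)/6 = 60/6 = 10; σ²_A = ((12−8)/6)² = 0.444
te_B = (8 + 4·11 + 14)/6 = 66/6 = 11; σ²_B = ((14−8)/6)² = 1.000
te_C = (8 + 4·11 + 26)/6 = 78/6 = 13; σ²_C = ((26−8)/6)² = 9.000
te_D = (3 + 4·4 + 17)/6 = 36/6 = 6; σ²_D = ((17−3)/6)² = 5.444
te_E = (3 + 4·9 + 15)/6 = 54/6 = 9; σ²_E = ((15−3)/6)² = 4.000
te_F = (3 + 4·8 + 19)/6 = 54/6 = 9; σ²_F = ((19−3)/6)² = 7.111
te_G = (1 + 4·7 + 13)/6 = 42/6 = 7; σ²_G = ((13−1)/6)² = 4.000
te_H = (5 + 4·6 + 7)/6 = 36/6 = 6; σ²_H = ((7−5)/6)² = 0.111
te_I = (10 + 4·11 + 18)/6 = 72/6 = 12; σ²_I = ((18−10)/6)² = 1.778
te_J = (8 + 4·9 + 22)/6 = 66/6 = 11; σ²_J = ((22−8)/6)² = 5.444

Forward pass:
ES_A = 0; EF_A = 10
ES_B = 0; EF_B = 11
ES_C = 0; EF_C = 13
ES_D = 0; EF_D = 6
ES_E = max(EF_A=10, EF_B=11) = 11; EF_E = 11+9 = 20
ES_F = max(EF_C=13, EF_D=6) = 13; EF_F = 13+9 = 22
ES_G = max(EF_B=11, EF_D=6) = 11; EF_G = 11+7 = 18
ES_H = 11; EF_H = 11+6 = 17
ES_I = max(EF_E=20, EF_F=22) = 22; EF_I = 22+12 = 34
ES_J = max(EF_B=11, EF_G=18, EF_H=17, EF_I=34) = 34; EF_J = 34+11 = 45
Expected project duration μ = 45 hours. Critical path: C → F → I → J.

Variances on critical path: σ²_C=9.000, σ²_F=7.111, σ²_I=1.778, σ²_J=5.444.
Largest is σ²_C = 9.000.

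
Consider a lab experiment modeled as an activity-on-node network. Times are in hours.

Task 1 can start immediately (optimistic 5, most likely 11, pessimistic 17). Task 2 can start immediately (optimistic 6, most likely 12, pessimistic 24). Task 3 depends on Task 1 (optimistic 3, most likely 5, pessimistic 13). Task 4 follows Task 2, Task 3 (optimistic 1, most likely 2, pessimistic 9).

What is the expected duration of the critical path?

te_Task 1 = (5 + 4·11 + 17)/6 = 66/6 = 11
te_Task 2 = (6 + 4·12 + 24)/6 = 78/6 = 13
te_Task 3 = (3 + 4·5 + 13)/6 = 36/6 = 6
te_Task 4 = (1 + 4·2 + 9)/6 = 18/6 = 3

Forward pass:
ES_Task 1 = 0; EF_Task 1 = 11
ES_Task 2 = 0; EF_Task 2 = 13
ES_Task 3 = 11; EF_Task 3 = 11+6 = 17
ES_Task 4 = max(EF_Task 2=13, EF_Task 3=17) = 17; EF_Task 4 = 17+3 = 20
Expected project duration μ = 20 hours. Critical path: Task 1 → Task 3 → Task 4.

20 hours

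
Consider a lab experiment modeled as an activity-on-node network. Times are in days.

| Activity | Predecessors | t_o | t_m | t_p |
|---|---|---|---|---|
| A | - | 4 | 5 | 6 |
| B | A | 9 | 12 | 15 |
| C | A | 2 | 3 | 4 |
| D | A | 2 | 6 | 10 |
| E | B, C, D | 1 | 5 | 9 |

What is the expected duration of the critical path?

te_A = (4 + 4·5 + 6)/6 = 30/6 = 5
te_B = (9 + 4·12 + 15)/6 = 72/6 = 12
te_C = (2 + 4·3 + 4)/6 = 18/6 = 3
te_D = (2 + 4·6 + 10)/6 = 36/6 = 6
te_E = (1 + 4·5 + 9)/6 = 30/6 = 5

Forward pass:
ES_A = 0; EF_A = 5
ES_B = 5; EF_B = 5+12 = 17
ES_C = 5; EF_C = 5+3 = 8
ES_D = 5; EF_D = 5+6 = 11
ES_E = max(EF_B=17, EF_C=8, EF_D=11) = 17; EF_E = 17+5 = 22
Expected project duration μ = 22 days. Critical path: A → B → E.

22 days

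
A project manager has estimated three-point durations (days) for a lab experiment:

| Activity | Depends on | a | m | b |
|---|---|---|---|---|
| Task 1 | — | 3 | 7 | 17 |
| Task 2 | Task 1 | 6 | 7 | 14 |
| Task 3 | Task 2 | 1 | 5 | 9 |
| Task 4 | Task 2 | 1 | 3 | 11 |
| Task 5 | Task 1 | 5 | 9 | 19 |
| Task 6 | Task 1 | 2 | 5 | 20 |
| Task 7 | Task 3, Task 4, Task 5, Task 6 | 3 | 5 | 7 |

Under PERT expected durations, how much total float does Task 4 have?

te_Task 1 = (3 + 4·7 + 17)/6 = 48/6 = 8
te_Task 2 = (6 + 4·7 + 14)/6 = 48/6 = 8
te_Task 3 = (1 + 4·5 + 9)/6 = 30/6 = 5
te_Task 4 = (1 + 4·3 + 11)/6 = 24/6 = 4
te_Task 5 = (5 + 4·9 + 19)/6 = 60/6 = 10
te_Task 6 = (2 + 4·5 + 20)/6 = 42/6 = 7
te_Task 7 = (3 + 4·5 + 7)/6 = 30/6 = 5

Forward pass:
ES_Task 1 = 0; EF_Task 1 = 8
ES_Task 2 = 8; EF_Task 2 = 8+8 = 16
ES_Task 3 = 16; EF_Task 3 = 16+5 = 21
ES_Task 4 = 16; EF_Task 4 = 16+4 = 20
ES_Task 5 = 8; EF_Task 5 = 8+10 = 18
ES_Task 6 = 8; EF_Task 6 = 8+7 = 15
ES_Task 7 = max(EF_Task 3=21, EF_Task 4=20, EF_Task 5=18, EF_Task 6=15) = 21; EF_Task 7 = 21+5 = 26
Expected project duration μ = 26 days. Critical path: Task 1 → Task 2 → Task 3 → Task 7.

Backward pass:
LF_Task 7 = 26; LS_Task 7 = 26−5 = 21
LF_Task 6 = LS_Task 7 = 21; LS_Task 6 = 21−7 = 14
LF_Task 5 = LS_Task 7 = 21; LS_Task 5 = 21−10 = 11
LF_Task 4 = LS_Task 7 = 21; LS_Task 4 = 21−4 = 17
LF_Task 3 = LS_Task 7 = 21; LS_Task 3 = 21−5 = 16
LF_Task 2 = min(LS_Task 3=16, LS_Task 4=17) = 16; LS_Task 2 = 16−8 = 8
LF_Task 1 = min(LS_Task 2=8, LS_Task 5=11, LS_Task 6=14) = 8; LS_Task 1 = 8−8 = 0
Slack_Task 4 = LS_Task 4 − ES_Task 4 = 17 − 16 = 1

1 days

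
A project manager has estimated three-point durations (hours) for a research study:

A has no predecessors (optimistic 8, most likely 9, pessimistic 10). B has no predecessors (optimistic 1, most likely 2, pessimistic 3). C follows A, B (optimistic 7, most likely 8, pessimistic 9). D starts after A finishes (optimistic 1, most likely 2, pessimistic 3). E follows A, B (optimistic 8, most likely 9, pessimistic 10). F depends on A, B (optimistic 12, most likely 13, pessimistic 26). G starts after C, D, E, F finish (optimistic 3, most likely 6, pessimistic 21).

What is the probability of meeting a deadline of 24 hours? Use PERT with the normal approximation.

te_A = (8 + 4·9 + 10)/6 = 54/6 = 9; σ²_A = ((10−8)/6)² = 0.111
te_B = (1 + 4·2 + 3)/6 = 12/6 = 2; σ²_B = ((3−1)/6)² = 0.111
te_C = (7 + 4·8 + 9)/6 = 48/6 = 8; σ²_C = ((9−7)/6)² = 0.111
te_D = (1 + 4·2 + 3)/6 = 12/6 = 2; σ²_D = ((3−1)/6)² = 0.111
te_E = (8 + 4·9 + 10)/6 = 54/6 = 9; σ²_E = ((10−8)/6)² = 0.111
te_F = (12 + 4·13 + 26)/6 = 90/6 = 15; σ²_F = ((26−12)/6)² = 5.444
te_G = (3 + 4·6 + 21)/6 = 48/6 = 8; σ²_G = ((21−3)/6)² = 9.000

Forward pass:
ES_A = 0; EF_A = 9
ES_B = 0; EF_B = 2
ES_C = max(EF_A=9, EF_B=2) = 9; EF_C = 9+8 = 17
ES_D = 9; EF_D = 9+2 = 11
ES_E = max(EF_A=9, EF_B=2) = 9; EF_E = 9+9 = 18
ES_F = max(EF_A=9, EF_B=2) = 9; EF_F = 9+15 = 24
ES_G = max(EF_C=17, EF_D=11, EF_E=18, EF_F=24) = 24; EF_G = 24+8 = 32
Expected project duration μ = 32 hours. Critical path: A → F → G.

Variance along critical path = 0.111 + 5.444 + 9.000 = 14.556; σ = √14.556 = 3.815 hours.
Z = (24 − 32) / 3.815 = -2.097
P(T ≤ 24) = Φ(-2.097) ≈ 0.018

0.018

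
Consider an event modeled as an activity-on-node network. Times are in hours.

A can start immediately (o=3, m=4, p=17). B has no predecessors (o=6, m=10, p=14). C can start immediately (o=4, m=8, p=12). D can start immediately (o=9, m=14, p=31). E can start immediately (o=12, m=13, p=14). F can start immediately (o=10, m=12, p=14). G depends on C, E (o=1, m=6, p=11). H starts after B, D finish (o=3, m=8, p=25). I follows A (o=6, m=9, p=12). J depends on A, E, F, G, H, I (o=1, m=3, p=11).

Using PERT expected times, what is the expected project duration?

te_A = (3 + 4·4 + 17)/6 = 36/6 = 6
te_B = (6 + 4·10 + 14)/6 = 60/6 = 10
te_C = (4 + 4·8 + 12)/6 = 48/6 = 8
te_D = (9 + 4·14 + 31)/6 = 96/6 = 16
te_E = (12 + 4·13 + 14)/6 = 78/6 = 13
te_F = (10 + 4·12 + 14)/6 = 72/6 = 12
te_G = (1 + 4·6 + 11)/6 = 36/6 = 6
te_H = (3 + 4·8 + 25)/6 = 60/6 = 10
te_I = (6 + 4·9 + 12)/6 = 54/6 = 9
te_J = (1 + 4·3 + 11)/6 = 24/6 = 4

Forward pass:
ES_A = 0; EF_A = 6
ES_B = 0; EF_B = 10
ES_C = 0; EF_C = 8
ES_D = 0; EF_D = 16
ES_E = 0; EF_E = 13
ES_F = 0; EF_F = 12
ES_G = max(EF_C=8, EF_E=13) = 13; EF_G = 13+6 = 19
ES_H = max(EF_B=10, EF_D=16) = 16; EF_H = 16+10 = 26
ES_I = 6; EF_I = 6+9 = 15
ES_J = max(EF_A=6, EF_E=13, EF_F=12, EF_G=19, EF_H=26, EF_I=15) = 26; EF_J = 26+4 = 30
Expected project duration μ = 30 hours. Critical path: D → H → J.

30 hours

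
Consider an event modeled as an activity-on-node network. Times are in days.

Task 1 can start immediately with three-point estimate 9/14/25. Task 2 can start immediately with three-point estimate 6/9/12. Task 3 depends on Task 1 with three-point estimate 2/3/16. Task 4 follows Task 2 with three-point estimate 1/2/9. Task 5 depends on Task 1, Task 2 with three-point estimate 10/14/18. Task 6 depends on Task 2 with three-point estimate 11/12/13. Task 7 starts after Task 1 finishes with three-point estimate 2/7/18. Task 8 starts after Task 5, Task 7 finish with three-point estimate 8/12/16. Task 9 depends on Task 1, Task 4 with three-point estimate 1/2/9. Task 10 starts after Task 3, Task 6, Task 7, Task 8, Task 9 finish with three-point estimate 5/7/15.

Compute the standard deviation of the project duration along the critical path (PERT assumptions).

te_Task 1 = (9 + 4·14 + 25)/6 = 90/6 = 15; σ²_Task 1 = ((25−9)/6)² = 7.111
te_Task 2 = (6 + 4·9 + 12)/6 = 54/6 = 9; σ²_Task 2 = ((12−6)/6)² = 1.000
te_Task 3 = (2 + 4·3 + 16)/6 = 30/6 = 5; σ²_Task 3 = ((16−2)/6)² = 5.444
te_Task 4 = (1 + 4·2 + 9)/6 = 18/6 = 3; σ²_Task 4 = ((9−1)/6)² = 1.778
te_Task 5 = (10 + 4·14 + 18)/6 = 84/6 = 14; σ²_Task 5 = ((18−10)/6)² = 1.778
te_Task 6 = (11 + 4·12 + 13)/6 = 72/6 = 12; σ²_Task 6 = ((13−11)/6)² = 0.111
te_Task 7 = (2 + 4·7 + 18)/6 = 48/6 = 8; σ²_Task 7 = ((18−2)/6)² = 7.111
te_Task 8 = (8 + 4·12 + 16)/6 = 72/6 = 12; σ²_Task 8 = ((16−8)/6)² = 1.778
te_Task 9 = (1 + 4·2 + 9)/6 = 18/6 = 3; σ²_Task 9 = ((9−1)/6)² = 1.778
te_Task 10 = (5 + 4·7 + 15)/6 = 48/6 = 8; σ²_Task 10 = ((15−5)/6)² = 2.778

Forward pass:
ES_Task 1 = 0; EF_Task 1 = 15
ES_Task 2 = 0; EF_Task 2 = 9
ES_Task 3 = 15; EF_Task 3 = 15+5 = 20
ES_Task 4 = 9; EF_Task 4 = 9+3 = 12
ES_Task 5 = max(EF_Task 1=15, EF_Task 2=9) = 15; EF_Task 5 = 15+14 = 29
ES_Task 6 = 9; EF_Task 6 = 9+12 = 21
ES_Task 7 = 15; EF_Task 7 = 15+8 = 23
ES_Task 8 = max(EF_Task 5=29, EF_Task 7=23) = 29; EF_Task 8 = 29+12 = 41
ES_Task 9 = max(EF_Task 1=15, EF_Task 4=12) = 15; EF_Task 9 = 15+3 = 18
ES_Task 10 = max(EF_Task 3=20, EF_Task 6=21, EF_Task 7=23, EF_Task 8=41, EF_Task 9=18) = 41; EF_Task 10 = 41+8 = 49
Expected project duration μ = 49 days. Critical path: Task 1 → Task 5 → Task 8 → Task 10.

Variance along critical path = 7.111 + 1.778 + 1.778 + 2.778 = 13.444
σ = √13.444 = 3.667 days

3.67 days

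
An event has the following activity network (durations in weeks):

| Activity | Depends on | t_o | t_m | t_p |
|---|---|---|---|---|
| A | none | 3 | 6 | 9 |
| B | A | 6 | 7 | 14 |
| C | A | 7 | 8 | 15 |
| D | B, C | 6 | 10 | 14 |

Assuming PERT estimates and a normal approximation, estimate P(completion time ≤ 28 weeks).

te_A = (3 + 4·6 + 9)/6 = 36/6 = 6; σ²_A = ((9−3)/6)² = 1.000
te_B = (6 + 4·7 + 14)/6 = 48/6 = 8; σ²_B = ((14−6)/6)² = 1.778
te_C = (7 + 4·8 + 15)/6 = 54/6 = 9; σ²_C = ((15−7)/6)² = 1.778
te_D = (6 + 4·10 + 14)/6 = 60/6 = 10; σ²_D = ((14−6)/6)² = 1.778

Forward pass:
ES_A = 0; EF_A = 6
ES_B = 6; EF_B = 6+8 = 14
ES_C = 6; EF_C = 6+9 = 15
ES_D = max(EF_B=14, EF_C=15) = 15; EF_D = 15+10 = 25
Expected project duration μ = 25 weeks. Critical path: A → C → D.

Variance along critical path = 1.000 + 1.778 + 1.778 = 4.556; σ = √4.556 = 2.134 weeks.
Z = (28 − 25) / 2.134 = 1.406
P(T ≤ 28) = Φ(1.406) ≈ 0.920

0.920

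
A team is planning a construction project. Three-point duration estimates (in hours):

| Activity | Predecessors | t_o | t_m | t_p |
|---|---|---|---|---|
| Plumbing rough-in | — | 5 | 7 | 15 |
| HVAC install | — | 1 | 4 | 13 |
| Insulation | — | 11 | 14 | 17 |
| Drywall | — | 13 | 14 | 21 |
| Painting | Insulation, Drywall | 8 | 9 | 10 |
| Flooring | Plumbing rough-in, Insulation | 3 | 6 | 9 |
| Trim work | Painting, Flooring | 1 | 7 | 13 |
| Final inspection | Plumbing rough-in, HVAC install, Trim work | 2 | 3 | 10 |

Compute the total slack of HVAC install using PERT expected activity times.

26 hours

te_Plumbing rough-in = (5 + 4·7 + 15)/6 = 48/6 = 8
te_HVAC install = (1 + 4·4 + 13)/6 = 30/6 = 5
te_Insulation = (11 + 4·14 + 17)/6 = 84/6 = 14
te_Drywall = (13 + 4·14 + 21)/6 = 90/6 = 15
te_Painting = (8 + 4·9 + 10)/6 = 54/6 = 9
te_Flooring = (3 + 4·6 + 9)/6 = 36/6 = 6
te_Trim work = (1 + 4·7 + 13)/6 = 42/6 = 7
te_Final inspection = (2 + 4·3 + 10)/6 = 24/6 = 4

Forward pass:
ES_Plumbing rough-in = 0; EF_Plumbing rough-in = 8
ES_HVAC install = 0; EF_HVAC install = 5
ES_Insulation = 0; EF_Insulation = 14
ES_Drywall = 0; EF_Drywall = 15
ES_Painting = max(EF_Insulation=14, EF_Drywall=15) = 15; EF_Painting = 15+9 = 24
ES_Flooring = max(EF_Plumbing rough-in=8, EF_Insulation=14) = 14; EF_Flooring = 14+6 = 20
ES_Trim work = max(EF_Painting=24, EF_Flooring=20) = 24; EF_Trim work = 24+7 = 31
ES_Final inspection = max(EF_Plumbing rough-in=8, EF_HVAC install=5, EF_Trim work=31) = 31; EF_Final inspection = 31+4 = 35
Expected project duration μ = 35 hours. Critical path: Drywall → Painting → Trim work → Final inspection.

Backward pass:
LF_Final inspection = 35; LS_Final inspection = 35−4 = 31
LF_Trim work = LS_Final inspection = 31; LS_Trim work = 31−7 = 24
LF_Flooring = LS_Trim work = 24; LS_Flooring = 24−6 = 18
LF_Painting = LS_Trim work = 24; LS_Painting = 24−9 = 15
LF_Drywall = LS_Painting = 15; LS_Drywall = 15−15 = 0
LF_Insulation = min(LS_Painting=15, LS_Flooring=18) = 15; LS_Insulation = 15−14 = 1
LF_HVAC install = LS_Final inspection = 31; LS_HVAC install = 31−5 = 26
LF_Plumbing rough-in = min(LS_Flooring=18, LS_Final inspection=31) = 18; LS_Plumbing rough-in = 18−8 = 10
Slack_HVAC install = LS_HVAC install − ES_HVAC install = 26 − 0 = 26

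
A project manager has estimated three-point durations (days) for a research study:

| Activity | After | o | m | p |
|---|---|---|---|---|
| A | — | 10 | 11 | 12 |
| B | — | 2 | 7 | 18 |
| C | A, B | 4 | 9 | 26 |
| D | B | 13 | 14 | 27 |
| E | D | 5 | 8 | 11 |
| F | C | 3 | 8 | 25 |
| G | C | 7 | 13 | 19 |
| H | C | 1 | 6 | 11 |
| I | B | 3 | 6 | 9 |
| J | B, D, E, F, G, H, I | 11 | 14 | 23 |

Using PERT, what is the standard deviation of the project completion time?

4.64 days

te_A = (10 + 4·11 + 12)/6 = 66/6 = 11; σ²_A = ((12−10)/6)² = 0.111
te_B = (2 + 4·7 + 18)/6 = 48/6 = 8; σ²_B = ((18−2)/6)² = 7.111
te_C = (4 + 4·9 + 26)/6 = 66/6 = 11; σ²_C = ((26−4)/6)² = 13.444
te_D = (13 + 4·14 + 27)/6 = 96/6 = 16; σ²_D = ((27−13)/6)² = 5.444
te_E = (5 + 4·8 + 11)/6 = 48/6 = 8; σ²_E = ((11−5)/6)² = 1.000
te_F = (3 + 4·8 + 25)/6 = 60/6 = 10; σ²_F = ((25−3)/6)² = 13.444
te_G = (7 + 4·13 + 19)/6 = 78/6 = 13; σ²_G = ((19−7)/6)² = 4.000
te_H = (1 + 4·6 + 11)/6 = 36/6 = 6; σ²_H = ((11−1)/6)² = 2.778
te_I = (3 + 4·6 + 9)/6 = 36/6 = 6; σ²_I = ((9−3)/6)² = 1.000
te_J = (11 + 4·14 + 23)/6 = 90/6 = 15; σ²_J = ((23−11)/6)² = 4.000

Forward pass:
ES_A = 0; EF_A = 11
ES_B = 0; EF_B = 8
ES_C = max(EF_A=11, EF_B=8) = 11; EF_C = 11+11 = 22
ES_D = 8; EF_D = 8+16 = 24
ES_E = 24; EF_E = 24+8 = 32
ES_F = 22; EF_F = 22+10 = 32
ES_G = 22; EF_G = 22+13 = 35
ES_H = 22; EF_H = 22+6 = 28
ES_I = 8; EF_I = 8+6 = 14
ES_J = max(EF_B=8, EF_D=24, EF_E=32, EF_F=32, EF_G=35, EF_H=28, EF_I=14) = 35; EF_J = 35+15 = 50
Expected project duration μ = 50 days. Critical path: A → C → G → J.

Variance along critical path = 0.111 + 13.444 + 4.000 + 4.000 = 21.556
σ = √21.556 = 4.643 days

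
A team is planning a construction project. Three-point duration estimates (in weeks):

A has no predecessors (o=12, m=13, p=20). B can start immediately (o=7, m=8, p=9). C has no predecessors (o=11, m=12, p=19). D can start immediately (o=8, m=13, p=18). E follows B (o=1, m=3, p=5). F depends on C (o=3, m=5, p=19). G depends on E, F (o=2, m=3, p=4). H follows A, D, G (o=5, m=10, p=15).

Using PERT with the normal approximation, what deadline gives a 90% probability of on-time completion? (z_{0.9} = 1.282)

te_A = (12 + 4·13 + 20)/6 = 84/6 = 14; σ²_A = ((20−12)/6)² = 1.778
te_B = (7 + 4·8 + 9)/6 = 48/6 = 8; σ²_B = ((9−7)/6)² = 0.111
te_C = (11 + 4·12 + 19)/6 = 78/6 = 13; σ²_C = ((19−11)/6)² = 1.778
te_D = (8 + 4·13 + 18)/6 = 78/6 = 13; σ²_D = ((18−8)/6)² = 2.778
te_E = (1 + 4·3 + 5)/6 = 18/6 = 3; σ²_E = ((5−1)/6)² = 0.444
te_F = (3 + 4·5 + 19)/6 = 42/6 = 7; σ²_F = ((19−3)/6)² = 7.111
te_G = (2 + 4·3 + 4)/6 = 18/6 = 3; σ²_G = ((4−2)/6)² = 0.111
te_H = (5 + 4·10 + 15)/6 = 60/6 = 10; σ²_H = ((15−5)/6)² = 2.778

Forward pass:
ES_A = 0; EF_A = 14
ES_B = 0; EF_B = 8
ES_C = 0; EF_C = 13
ES_D = 0; EF_D = 13
ES_E = 8; EF_E = 8+3 = 11
ES_F = 13; EF_F = 13+7 = 20
ES_G = max(EF_E=11, EF_F=20) = 20; EF_G = 20+3 = 23
ES_H = max(EF_A=14, EF_D=13, EF_G=23) = 23; EF_H = 23+10 = 33
Expected project duration μ = 33 weeks. Critical path: C → F → G → H.

Variance along critical path = 1.778 + 7.111 + 0.111 + 2.778 = 11.778; σ = 3.432 weeks.
D = μ + z·σ = 33 + 1.282·3.432 = 37.4 weeks

37.4 weeks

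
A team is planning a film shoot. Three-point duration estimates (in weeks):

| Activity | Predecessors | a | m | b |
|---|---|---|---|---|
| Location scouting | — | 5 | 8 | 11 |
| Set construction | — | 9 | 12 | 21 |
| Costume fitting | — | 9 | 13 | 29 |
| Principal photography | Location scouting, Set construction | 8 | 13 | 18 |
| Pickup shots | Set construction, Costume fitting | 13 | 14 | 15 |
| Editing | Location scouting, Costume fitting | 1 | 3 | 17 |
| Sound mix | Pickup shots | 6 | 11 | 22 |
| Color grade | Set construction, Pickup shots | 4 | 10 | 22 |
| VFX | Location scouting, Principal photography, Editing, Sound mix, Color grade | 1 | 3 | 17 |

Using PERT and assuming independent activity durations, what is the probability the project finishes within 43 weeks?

te_Location scouting = (5 + 4·8 + 11)/6 = 48/6 = 8; σ²_Location scouting = ((11−5)/6)² = 1.000
te_Set construction = (9 + 4·12 + 21)/6 = 78/6 = 13; σ²_Set construction = ((21−9)/6)² = 4.000
te_Costume fitting = (9 + 4·13 + 29)/6 = 90/6 = 15; σ²_Costume fitting = ((29−9)/6)² = 11.111
te_Principal photography = (8 + 4·13 + 18)/6 = 78/6 = 13; σ²_Principal photography = ((18−8)/6)² = 2.778
te_Pickup shots = (13 + 4·14 + 15)/6 = 84/6 = 14; σ²_Pickup shots = ((15−13)/6)² = 0.111
te_Editing = (1 + 4·3 + 17)/6 = 30/6 = 5; σ²_Editing = ((17−1)/6)² = 7.111
te_Sound mix = (6 + 4·11 + 22)/6 = 72/6 = 12; σ²_Sound mix = ((22−6)/6)² = 7.111
te_Color grade = (4 + 4·10 + 22)/6 = 66/6 = 11; σ²_Color grade = ((22−4)/6)² = 9.000
te_VFX = (1 + 4·3 + 17)/6 = 30/6 = 5; σ²_VFX = ((17−1)/6)² = 7.111

Forward pass:
ES_Location scouting = 0; EF_Location scouting = 8
ES_Set construction = 0; EF_Set construction = 13
ES_Costume fitting = 0; EF_Costume fitting = 15
ES_Principal photography = max(EF_Location scouting=8, EF_Set construction=13) = 13; EF_Principal photography = 13+13 = 26
ES_Pickup shots = max(EF_Set construction=13, EF_Costume fitting=15) = 15; EF_Pickup shots = 15+14 = 29
ES_Editing = max(EF_Location scouting=8, EF_Costume fitting=15) = 15; EF_Editing = 15+5 = 20
ES_Sound mix = 29; EF_Sound mix = 29+12 = 41
ES_Color grade = max(EF_Set construction=13, EF_Pickup shots=29) = 29; EF_Color grade = 29+11 = 40
ES_VFX = max(EF_Location scouting=8, EF_Principal photography=26, EF_Editing=20, EF_Sound mix=41, EF_Color grade=40) = 41; EF_VFX = 41+5 = 46
Expected project duration μ = 46 weeks. Critical path: Costume fitting → Pickup shots → Sound mix → VFX.

Variance along critical path = 11.111 + 0.111 + 7.111 + 7.111 = 25.444; σ = √25.444 = 5.044 weeks.
Z = (43 − 46) / 5.044 = -0.595
P(T ≤ 43) = Φ(-0.595) ≈ 0.276

0.276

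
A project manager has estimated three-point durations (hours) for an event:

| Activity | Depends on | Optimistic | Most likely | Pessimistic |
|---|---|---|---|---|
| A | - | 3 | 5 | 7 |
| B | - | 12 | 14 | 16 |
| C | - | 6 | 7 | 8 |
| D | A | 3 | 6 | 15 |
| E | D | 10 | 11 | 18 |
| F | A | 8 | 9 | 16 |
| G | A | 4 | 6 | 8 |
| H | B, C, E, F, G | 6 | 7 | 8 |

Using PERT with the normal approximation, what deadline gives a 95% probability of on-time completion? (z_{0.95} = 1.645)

te_A = (3 + 4·5 + 7)/6 = 30/6 = 5; σ²_A = ((7−3)/6)² = 0.444
te_B = (12 + 4·14 + 16)/6 = 84/6 = 14; σ²_B = ((16−12)/6)² = 0.444
te_C = (6 + 4·7 + 8)/6 = 42/6 = 7; σ²_C = ((8−6)/6)² = 0.111
te_D = (3 + 4·6 + 15)/6 = 42/6 = 7; σ²_D = ((15−3)/6)² = 4.000
te_E = (10 + 4·11 + 18)/6 = 72/6 = 12; σ²_E = ((18−10)/6)² = 1.778
te_F = (8 + 4·9 + 16)/6 = 60/6 = 10; σ²_F = ((16−8)/6)² = 1.778
te_G = (4 + 4·6 + 8)/6 = 36/6 = 6; σ²_G = ((8−4)/6)² = 0.444
te_H = (6 + 4·7 + 8)/6 = 42/6 = 7; σ²_H = ((8−6)/6)² = 0.111

Forward pass:
ES_A = 0; EF_A = 5
ES_B = 0; EF_B = 14
ES_C = 0; EF_C = 7
ES_D = 5; EF_D = 5+7 = 12
ES_E = 12; EF_E = 12+12 = 24
ES_F = 5; EF_F = 5+10 = 15
ES_G = 5; EF_G = 5+6 = 11
ES_H = max(EF_B=14, EF_C=7, EF_E=24, EF_F=15, EF_G=11) = 24; EF_H = 24+7 = 31
Expected project duration μ = 31 hours. Critical path: A → D → E → H.

Variance along critical path = 0.444 + 4.000 + 1.778 + 0.111 = 6.333; σ = 2.517 hours.
D = μ + z·σ = 31 + 1.645·2.517 = 35.1 hours

35.1 hours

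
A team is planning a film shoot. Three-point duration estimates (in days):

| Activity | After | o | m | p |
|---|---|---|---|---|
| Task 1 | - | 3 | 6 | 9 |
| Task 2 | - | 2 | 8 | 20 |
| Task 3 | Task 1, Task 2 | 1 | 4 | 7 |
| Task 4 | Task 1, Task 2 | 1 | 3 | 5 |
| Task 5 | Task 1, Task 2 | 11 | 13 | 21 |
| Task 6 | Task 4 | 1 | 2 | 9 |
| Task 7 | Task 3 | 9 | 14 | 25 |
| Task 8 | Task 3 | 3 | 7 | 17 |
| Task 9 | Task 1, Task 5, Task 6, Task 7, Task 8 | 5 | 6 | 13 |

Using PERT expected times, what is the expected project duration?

te_Task 1 = (3 + 4·6 + 9)/6 = 36/6 = 6
te_Task 2 = (2 + 4·8 + 20)/6 = 54/6 = 9
te_Task 3 = (1 + 4·4 + 7)/6 = 24/6 = 4
te_Task 4 = (1 + 4·3 + 5)/6 = 18/6 = 3
te_Task 5 = (11 + 4·13 + 21)/6 = 84/6 = 14
te_Task 6 = (1 + 4·2 + 9)/6 = 18/6 = 3
te_Task 7 = (9 + 4·14 + 25)/6 = 90/6 = 15
te_Task 8 = (3 + 4·7 + 17)/6 = 48/6 = 8
te_Task 9 = (5 + 4·6 + 13)/6 = 42/6 = 7

Forward pass:
ES_Task 1 = 0; EF_Task 1 = 6
ES_Task 2 = 0; EF_Task 2 = 9
ES_Task 3 = max(EF_Task 1=6, EF_Task 2=9) = 9; EF_Task 3 = 9+4 = 13
ES_Task 4 = max(EF_Task 1=6, EF_Task 2=9) = 9; EF_Task 4 = 9+3 = 12
ES_Task 5 = max(EF_Task 1=6, EF_Task 2=9) = 9; EF_Task 5 = 9+14 = 23
ES_Task 6 = 12; EF_Task 6 = 12+3 = 15
ES_Task 7 = 13; EF_Task 7 = 13+15 = 28
ES_Task 8 = 13; EF_Task 8 = 13+8 = 21
ES_Task 9 = max(EF_Task 1=6, EF_Task 5=23, EF_Task 6=15, EF_Task 7=28, EF_Task 8=21) = 28; EF_Task 9 = 28+7 = 35
Expected project duration μ = 35 days. Critical path: Task 2 → Task 3 → Task 7 → Task 9.

35 days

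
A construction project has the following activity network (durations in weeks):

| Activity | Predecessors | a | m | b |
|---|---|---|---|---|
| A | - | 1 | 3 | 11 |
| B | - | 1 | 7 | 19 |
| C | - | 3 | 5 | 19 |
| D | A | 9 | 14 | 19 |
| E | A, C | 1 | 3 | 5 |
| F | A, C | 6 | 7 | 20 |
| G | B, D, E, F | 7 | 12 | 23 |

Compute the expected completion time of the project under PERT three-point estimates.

te_A = (1 + 4·3 + 11)/6 = 24/6 = 4
te_B = (1 + 4·7 + 19)/6 = 48/6 = 8
te_C = (3 + 4·5 + 19)/6 = 42/6 = 7
te_D = (9 + 4·14 + 19)/6 = 84/6 = 14
te_E = (1 + 4·3 + 5)/6 = 18/6 = 3
te_F = (6 + 4·7 + 20)/6 = 54/6 = 9
te_G = (7 + 4·12 + 23)/6 = 78/6 = 13

Forward pass:
ES_A = 0; EF_A = 4
ES_B = 0; EF_B = 8
ES_C = 0; EF_C = 7
ES_D = 4; EF_D = 4+14 = 18
ES_E = max(EF_A=4, EF_C=7) = 7; EF_E = 7+3 = 10
ES_F = max(EF_A=4, EF_C=7) = 7; EF_F = 7+9 = 16
ES_G = max(EF_B=8, EF_D=18, EF_E=10, EF_F=16) = 18; EF_G = 18+13 = 31
Expected project duration μ = 31 weeks. Critical path: A → D → G.

31 weeks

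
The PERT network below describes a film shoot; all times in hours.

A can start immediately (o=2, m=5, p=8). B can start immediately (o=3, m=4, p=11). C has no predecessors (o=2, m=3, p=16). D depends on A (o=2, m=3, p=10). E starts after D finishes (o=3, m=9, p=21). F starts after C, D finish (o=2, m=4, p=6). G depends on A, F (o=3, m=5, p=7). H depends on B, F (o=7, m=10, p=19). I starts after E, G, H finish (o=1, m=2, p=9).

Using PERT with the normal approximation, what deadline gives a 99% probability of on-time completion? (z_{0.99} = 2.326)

te_A = (2 + 4·5 + 8)/6 = 30/6 = 5; σ²_A = ((8−2)/6)² = 1.000
te_B = (3 + 4·4 + 11)/6 = 30/6 = 5; σ²_B = ((11−3)/6)² = 1.778
te_C = (2 + 4·3 + 16)/6 = 30/6 = 5; σ²_C = ((16−2)/6)² = 5.444
te_D = (2 + 4·3 + 10)/6 = 24/6 = 4; σ²_D = ((10−2)/6)² = 1.778
te_E = (3 + 4·9 + 21)/6 = 60/6 = 10; σ²_E = ((21−3)/6)² = 9.000
te_F = (2 + 4·4 + 6)/6 = 24/6 = 4; σ²_F = ((6−2)/6)² = 0.444
te_G = (3 + 4·5 + 7)/6 = 30/6 = 5; σ²_G = ((7−3)/6)² = 0.444
te_H = (7 + 4·10 + 19)/6 = 66/6 = 11; σ²_H = ((19−7)/6)² = 4.000
te_I = (1 + 4·2 + 9)/6 = 18/6 = 3; σ²_I = ((9−1)/6)² = 1.778

Forward pass:
ES_A = 0; EF_A = 5
ES_B = 0; EF_B = 5
ES_C = 0; EF_C = 5
ES_D = 5; EF_D = 5+4 = 9
ES_E = 9; EF_E = 9+10 = 19
ES_F = max(EF_C=5, EF_D=9) = 9; EF_F = 9+4 = 13
ES_G = max(EF_A=5, EF_F=13) = 13; EF_G = 13+5 = 18
ES_H = max(EF_B=5, EF_F=13) = 13; EF_H = 13+11 = 24
ES_I = max(EF_E=19, EF_G=18, EF_H=24) = 24; EF_I = 24+3 = 27
Expected project duration μ = 27 hours. Critical path: A → D → F → H → I.

Variance along critical path = 1.000 + 1.778 + 0.444 + 4.000 + 1.778 = 9.000; σ = 3.000 hours.
D = μ + z·σ = 27 + 2.326·3.000 = 34.0 hours

34.0 hours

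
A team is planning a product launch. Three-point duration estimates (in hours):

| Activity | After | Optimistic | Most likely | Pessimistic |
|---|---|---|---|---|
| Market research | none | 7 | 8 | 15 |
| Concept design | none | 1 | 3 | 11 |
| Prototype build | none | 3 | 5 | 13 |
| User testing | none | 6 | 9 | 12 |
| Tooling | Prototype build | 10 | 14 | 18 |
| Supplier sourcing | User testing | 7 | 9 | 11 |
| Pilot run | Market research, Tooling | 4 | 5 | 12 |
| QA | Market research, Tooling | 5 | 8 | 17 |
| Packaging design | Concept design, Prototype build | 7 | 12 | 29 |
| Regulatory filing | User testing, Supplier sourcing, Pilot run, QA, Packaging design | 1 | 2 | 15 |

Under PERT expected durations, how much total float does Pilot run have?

te_Market research = (7 + 4·8 + 15)/6 = 54/6 = 9
te_Concept design = (1 + 4·3 + 11)/6 = 24/6 = 4
te_Prototype build = (3 + 4·5 + 13)/6 = 36/6 = 6
te_User testing = (6 + 4·9 + 12)/6 = 54/6 = 9
te_Tooling = (10 + 4·14 + 18)/6 = 84/6 = 14
te_Supplier sourcing = (7 + 4·9 + 11)/6 = 54/6 = 9
te_Pilot run = (4 + 4·5 + 12)/6 = 36/6 = 6
te_QA = (5 + 4·8 + 17)/6 = 54/6 = 9
te_Packaging design = (7 + 4·12 + 29)/6 = 84/6 = 14
te_Regulatory filing = (1 + 4·2 + 15)/6 = 24/6 = 4

Forward pass:
ES_Market research = 0; EF_Market research = 9
ES_Concept design = 0; EF_Concept design = 4
ES_Prototype build = 0; EF_Prototype build = 6
ES_User testing = 0; EF_User testing = 9
ES_Tooling = 6; EF_Tooling = 6+14 = 20
ES_Supplier sourcing = 9; EF_Supplier sourcing = 9+9 = 18
ES_Pilot run = max(EF_Market research=9, EF_Tooling=20) = 20; EF_Pilot run = 20+6 = 26
ES_QA = max(EF_Market research=9, EF_Tooling=20) = 20; EF_QA = 20+9 = 29
ES_Packaging design = max(EF_Concept design=4, EF_Prototype build=6) = 6; EF_Packaging design = 6+14 = 20
ES_Regulatory filing = max(EF_User testing=9, EF_Supplier sourcing=18, EF_Pilot run=26, EF_QA=29, EF_Packaging design=20) = 29; EF_Regulatory filing = 29+4 = 33
Expected project duration μ = 33 hours. Critical path: Prototype build → Tooling → QA → Regulatory filing.

Backward pass:
LF_Regulatory filing = 33; LS_Regulatory filing = 33−4 = 29
LF_Packaging design = LS_Regulatory filing = 29; LS_Packaging design = 29−14 = 15
LF_QA = LS_Regulatory filing = 29; LS_QA = 29−9 = 20
LF_Pilot run = LS_Regulatory filing = 29; LS_Pilot run = 29−6 = 23
LF_Supplier sourcing = LS_Regulatory filing = 29; LS_Supplier sourcing = 29−9 = 20
LF_Tooling = min(LS_Pilot run=23, LS_QA=20) = 20; LS_Tooling = 20−14 = 6
LF_User testing = min(LS_Supplier sourcing=20, LS_Regulatory filing=29) = 20; LS_User testing = 20−9 = 11
LF_Prototype build = min(LS_Tooling=6, LS_Packaging design=15) = 6; LS_Prototype build = 6−6 = 0
LF_Concept design = LS_Packaging design = 15; LS_Concept design = 15−4 = 11
LF_Market research = min(LS_Pilot run=23, LS_QA=20) = 20; LS_Market research = 20−9 = 11
Slack_Pilot run = LS_Pilot run − ES_Pilot run = 23 − 20 = 3

3 hours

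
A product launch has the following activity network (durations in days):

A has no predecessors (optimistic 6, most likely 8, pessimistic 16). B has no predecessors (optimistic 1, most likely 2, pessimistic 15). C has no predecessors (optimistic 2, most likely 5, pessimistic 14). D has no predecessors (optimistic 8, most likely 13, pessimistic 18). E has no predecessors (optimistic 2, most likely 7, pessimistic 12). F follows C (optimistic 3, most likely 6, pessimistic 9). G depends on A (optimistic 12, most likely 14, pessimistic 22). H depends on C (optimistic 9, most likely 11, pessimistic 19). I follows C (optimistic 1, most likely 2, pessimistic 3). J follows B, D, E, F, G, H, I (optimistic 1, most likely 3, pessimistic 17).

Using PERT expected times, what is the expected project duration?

29 days

te_A = (6 + 4·8 + 16)/6 = 54/6 = 9
te_B = (1 + 4·2 + 15)/6 = 24/6 = 4
te_C = (2 + 4·5 + 14)/6 = 36/6 = 6
te_D = (8 + 4·13 + 18)/6 = 78/6 = 13
te_E = (2 + 4·7 + 12)/6 = 42/6 = 7
te_F = (3 + 4·6 + 9)/6 = 36/6 = 6
te_G = (12 + 4·14 + 22)/6 = 90/6 = 15
te_H = (9 + 4·11 + 19)/6 = 72/6 = 12
te_I = (1 + 4·2 + 3)/6 = 12/6 = 2
te_J = (1 + 4·3 + 17)/6 = 30/6 = 5

Forward pass:
ES_A = 0; EF_A = 9
ES_B = 0; EF_B = 4
ES_C = 0; EF_C = 6
ES_D = 0; EF_D = 13
ES_E = 0; EF_E = 7
ES_F = 6; EF_F = 6+6 = 12
ES_G = 9; EF_G = 9+15 = 24
ES_H = 6; EF_H = 6+12 = 18
ES_I = 6; EF_I = 6+2 = 8
ES_J = max(EF_B=4, EF_D=13, EF_E=7, EF_F=12, EF_G=24, EF_H=18, EF_I=8) = 24; EF_J = 24+5 = 29
Expected project duration μ = 29 days. Critical path: A → G → J.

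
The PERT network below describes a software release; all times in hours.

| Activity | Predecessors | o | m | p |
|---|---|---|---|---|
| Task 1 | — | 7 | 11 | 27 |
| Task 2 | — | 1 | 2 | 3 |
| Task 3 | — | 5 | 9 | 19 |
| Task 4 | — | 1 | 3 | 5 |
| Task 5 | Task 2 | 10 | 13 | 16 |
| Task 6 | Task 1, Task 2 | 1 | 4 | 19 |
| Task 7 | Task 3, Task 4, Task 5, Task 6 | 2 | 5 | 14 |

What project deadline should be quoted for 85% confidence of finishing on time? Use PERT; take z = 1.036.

te_Task 1 = (7 + 4·11 + 27)/6 = 78/6 = 13; σ²_Task 1 = ((27−7)/6)² = 11.111
te_Task 2 = (1 + 4·2 + 3)/6 = 12/6 = 2; σ²_Task 2 = ((3−1)/6)² = 0.111
te_Task 3 = (5 + 4·9 + 19)/6 = 60/6 = 10; σ²_Task 3 = ((19−5)/6)² = 5.444
te_Task 4 = (1 + 4·3 + 5)/6 = 18/6 = 3; σ²_Task 4 = ((5−1)/6)² = 0.444
te_Task 5 = (10 + 4·13 + 16)/6 = 78/6 = 13; σ²_Task 5 = ((16−10)/6)² = 1.000
te_Task 6 = (1 + 4·4 + 19)/6 = 36/6 = 6; σ²_Task 6 = ((19−1)/6)² = 9.000
te_Task 7 = (2 + 4·5 + 14)/6 = 36/6 = 6; σ²_Task 7 = ((14−2)/6)² = 4.000

Forward pass:
ES_Task 1 = 0; EF_Task 1 = 13
ES_Task 2 = 0; EF_Task 2 = 2
ES_Task 3 = 0; EF_Task 3 = 10
ES_Task 4 = 0; EF_Task 4 = 3
ES_Task 5 = 2; EF_Task 5 = 2+13 = 15
ES_Task 6 = max(EF_Task 1=13, EF_Task 2=2) = 13; EF_Task 6 = 13+6 = 19
ES_Task 7 = max(EF_Task 3=10, EF_Task 4=3, EF_Task 5=15, EF_Task 6=19) = 19; EF_Task 7 = 19+6 = 25
Expected project duration μ = 25 hours. Critical path: Task 1 → Task 6 → Task 7.

Variance along critical path = 11.111 + 9.000 + 4.000 = 24.111; σ = 4.910 hours.
D = μ + z·σ = 25 + 1.036·4.910 = 30.1 hours

30.1 hours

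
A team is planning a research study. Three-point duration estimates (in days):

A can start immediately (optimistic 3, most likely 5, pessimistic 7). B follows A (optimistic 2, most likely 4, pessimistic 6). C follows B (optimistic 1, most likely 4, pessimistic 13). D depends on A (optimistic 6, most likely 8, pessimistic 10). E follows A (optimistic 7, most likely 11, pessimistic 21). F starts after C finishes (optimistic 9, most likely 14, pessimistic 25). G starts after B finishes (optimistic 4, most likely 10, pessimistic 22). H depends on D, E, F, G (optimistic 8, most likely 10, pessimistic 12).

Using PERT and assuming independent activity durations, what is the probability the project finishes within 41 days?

0.715

te_A = (3 + 4·5 + 7)/6 = 30/6 = 5; σ²_A = ((7−3)/6)² = 0.444
te_B = (2 + 4·4 + 6)/6 = 24/6 = 4; σ²_B = ((6−2)/6)² = 0.444
te_C = (1 + 4·4 + 13)/6 = 30/6 = 5; σ²_C = ((13−1)/6)² = 4.000
te_D = (6 + 4·8 + 10)/6 = 48/6 = 8; σ²_D = ((10−6)/6)² = 0.444
te_E = (7 + 4·11 + 21)/6 = 72/6 = 12; σ²_E = ((21−7)/6)² = 5.444
te_F = (9 + 4·14 + 25)/6 = 90/6 = 15; σ²_F = ((25−9)/6)² = 7.111
te_G = (4 + 4·10 + 22)/6 = 66/6 = 11; σ²_G = ((22−4)/6)² = 9.000
te_H = (8 + 4·10 + 12)/6 = 60/6 = 10; σ²_H = ((12−8)/6)² = 0.444

Forward pass:
ES_A = 0; EF_A = 5
ES_B = 5; EF_B = 5+4 = 9
ES_C = 9; EF_C = 9+5 = 14
ES_D = 5; EF_D = 5+8 = 13
ES_E = 5; EF_E = 5+12 = 17
ES_F = 14; EF_F = 14+15 = 29
ES_G = 9; EF_G = 9+11 = 20
ES_H = max(EF_D=13, EF_E=17, EF_F=29, EF_G=20) = 29; EF_H = 29+10 = 39
Expected project duration μ = 39 days. Critical path: A → B → C → F → H.

Variance along critical path = 0.444 + 0.444 + 4.000 + 7.111 + 0.444 = 12.444; σ = √12.444 = 3.528 days.
Z = (41 − 39) / 3.528 = 0.567
P(T ≤ 41) = Φ(0.567) ≈ 0.715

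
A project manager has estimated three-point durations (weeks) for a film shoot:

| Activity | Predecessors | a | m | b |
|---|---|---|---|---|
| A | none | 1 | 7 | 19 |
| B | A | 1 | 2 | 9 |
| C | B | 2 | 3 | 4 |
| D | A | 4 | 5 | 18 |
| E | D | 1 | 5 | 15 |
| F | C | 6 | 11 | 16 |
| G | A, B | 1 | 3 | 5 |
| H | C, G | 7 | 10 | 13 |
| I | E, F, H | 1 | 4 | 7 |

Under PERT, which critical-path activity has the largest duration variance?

A

te_A = (1 + 4·7 + 19)/6 = 48/6 = 8; σ²_A = ((19−1)/6)² = 9.000
te_B = (1 + 4·2 + 9)/6 = 18/6 = 3; σ²_B = ((9−1)/6)² = 1.778
te_C = (2 + 4·3 + 4)/6 = 18/6 = 3; σ²_C = ((4−2)/6)² = 0.111
te_D = (4 + 4·5 + 18)/6 = 42/6 = 7; σ²_D = ((18−4)/6)² = 5.444
te_E = (1 + 4·5 + 15)/6 = 36/6 = 6; σ²_E = ((15−1)/6)² = 5.444
te_F = (6 + 4·11 + 16)/6 = 66/6 = 11; σ²_F = ((16−6)/6)² = 2.778
te_G = (1 + 4·3 + 5)/6 = 18/6 = 3; σ²_G = ((5−1)/6)² = 0.444
te_H = (7 + 4·10 + 13)/6 = 60/6 = 10; σ²_H = ((13−7)/6)² = 1.000
te_I = (1 + 4·4 + 7)/6 = 24/6 = 4; σ²_I = ((7−1)/6)² = 1.000

Forward pass:
ES_A = 0; EF_A = 8
ES_B = 8; EF_B = 8+3 = 11
ES_C = 11; EF_C = 11+3 = 14
ES_D = 8; EF_D = 8+7 = 15
ES_E = 15; EF_E = 15+6 = 21
ES_F = 14; EF_F = 14+11 = 25
ES_G = max(EF_A=8, EF_B=11) = 11; EF_G = 11+3 = 14
ES_H = max(EF_C=14, EF_G=14) = 14; EF_H = 14+10 = 24
ES_I = max(EF_E=21, EF_F=25, EF_H=24) = 25; EF_I = 25+4 = 29
Expected project duration μ = 29 weeks. Critical path: A → B → C → F → I.

Variances on critical path: σ²_A=9.000, σ²_B=1.778, σ²_C=0.111, σ²_F=2.778, σ²_I=1.000.
Largest is σ²_A = 9.000.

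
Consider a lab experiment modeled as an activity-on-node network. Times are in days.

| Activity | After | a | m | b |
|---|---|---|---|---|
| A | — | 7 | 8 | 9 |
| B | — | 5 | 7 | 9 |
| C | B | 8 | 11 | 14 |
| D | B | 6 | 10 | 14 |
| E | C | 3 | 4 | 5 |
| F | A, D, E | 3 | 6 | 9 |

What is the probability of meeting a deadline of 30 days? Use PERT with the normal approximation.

te_A = (7 + 4·8 + 9)/6 = 48/6 = 8; σ²_A = ((9−7)/6)² = 0.111
te_B = (5 + 4·7 + 9)/6 = 42/6 = 7; σ²_B = ((9−5)/6)² = 0.444
te_C = (8 + 4·11 + 14)/6 = 66/6 = 11; σ²_C = ((14−8)/6)² = 1.000
te_D = (6 + 4·10 + 14)/6 = 60/6 = 10; σ²_D = ((14−6)/6)² = 1.778
te_E = (3 + 4·4 + 5)/6 = 24/6 = 4; σ²_E = ((5−3)/6)² = 0.111
te_F = (3 + 4·6 + 9)/6 = 36/6 = 6; σ²_F = ((9−3)/6)² = 1.000

Forward pass:
ES_A = 0; EF_A = 8
ES_B = 0; EF_B = 7
ES_C = 7; EF_C = 7+11 = 18
ES_D = 7; EF_D = 7+10 = 17
ES_E = 18; EF_E = 18+4 = 22
ES_F = max(EF_A=8, EF_D=17, EF_E=22) = 22; EF_F = 22+6 = 28
Expected project duration μ = 28 days. Critical path: B → C → E → F.

Variance along critical path = 0.444 + 1.000 + 0.111 + 1.000 = 2.556; σ = √2.556 = 1.599 days.
Z = (30 − 28) / 1.599 = 1.251
P(T ≤ 30) = Φ(1.251) ≈ 0.895

0.895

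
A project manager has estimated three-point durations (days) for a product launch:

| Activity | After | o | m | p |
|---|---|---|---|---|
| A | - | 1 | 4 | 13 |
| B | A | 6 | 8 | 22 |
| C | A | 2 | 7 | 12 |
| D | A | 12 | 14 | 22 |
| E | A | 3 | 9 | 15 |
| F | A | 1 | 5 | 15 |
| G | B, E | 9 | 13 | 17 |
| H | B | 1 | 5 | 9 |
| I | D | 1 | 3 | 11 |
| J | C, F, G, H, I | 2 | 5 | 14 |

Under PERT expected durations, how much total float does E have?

1 days

te_A = (1 + 4·4 + 13)/6 = 30/6 = 5
te_B = (6 + 4·8 + 22)/6 = 60/6 = 10
te_C = (2 + 4·7 + 12)/6 = 42/6 = 7
te_D = (12 + 4·14 + 22)/6 = 90/6 = 15
te_E = (3 + 4·9 + 15)/6 = 54/6 = 9
te_F = (1 + 4·5 + 15)/6 = 36/6 = 6
te_G = (9 + 4·13 + 17)/6 = 78/6 = 13
te_H = (1 + 4·5 + 9)/6 = 30/6 = 5
te_I = (1 + 4·3 + 11)/6 = 24/6 = 4
te_J = (2 + 4·5 + 14)/6 = 36/6 = 6

Forward pass:
ES_A = 0; EF_A = 5
ES_B = 5; EF_B = 5+10 = 15
ES_C = 5; EF_C = 5+7 = 12
ES_D = 5; EF_D = 5+15 = 20
ES_E = 5; EF_E = 5+9 = 14
ES_F = 5; EF_F = 5+6 = 11
ES_G = max(EF_B=15, EF_E=14) = 15; EF_G = 15+13 = 28
ES_H = 15; EF_H = 15+5 = 20
ES_I = 20; EF_I = 20+4 = 24
ES_J = max(EF_C=12, EF_F=11, EF_G=28, EF_H=20, EF_I=24) = 28; EF_J = 28+6 = 34
Expected project duration μ = 34 days. Critical path: A → B → G → J.

Backward pass:
LF_J = 34; LS_J = 34−6 = 28
LF_I = LS_J = 28; LS_I = 28−4 = 24
LF_H = LS_J = 28; LS_H = 28−5 = 23
LF_G = LS_J = 28; LS_G = 28−13 = 15
LF_F = LS_J = 28; LS_F = 28−6 = 22
LF_E = LS_G = 15; LS_E = 15−9 = 6
LF_D = LS_I = 24; LS_D = 24−15 = 9
LF_C = LS_J = 28; LS_C = 28−7 = 21
LF_B = min(LS_G=15, LS_H=23) = 15; LS_B = 15−10 = 5
LF_A = min(LS_B=5, LS_C=21, LS_D=9, LS_E=6, LS_F=22) = 5; LS_A = 5−5 = 0
Slack_E = LS_E − ES_E = 6 − 5 = 1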